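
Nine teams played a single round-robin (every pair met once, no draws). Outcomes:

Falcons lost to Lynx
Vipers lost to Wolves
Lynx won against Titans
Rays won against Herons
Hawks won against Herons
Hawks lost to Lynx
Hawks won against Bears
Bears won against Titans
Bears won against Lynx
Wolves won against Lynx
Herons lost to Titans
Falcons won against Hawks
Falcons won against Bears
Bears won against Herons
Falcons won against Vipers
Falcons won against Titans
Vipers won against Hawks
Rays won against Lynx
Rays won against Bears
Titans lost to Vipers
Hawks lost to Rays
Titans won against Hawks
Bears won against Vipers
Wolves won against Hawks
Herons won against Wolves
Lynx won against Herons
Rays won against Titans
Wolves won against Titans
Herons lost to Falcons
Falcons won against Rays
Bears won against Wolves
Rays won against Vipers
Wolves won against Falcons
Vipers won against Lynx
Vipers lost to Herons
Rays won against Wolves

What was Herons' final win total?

Herons' results: beat Vipers, Wolves; lost to Hawks, Falcons, Lynx, Titans, Bears, Rays.
That is 2 wins.

2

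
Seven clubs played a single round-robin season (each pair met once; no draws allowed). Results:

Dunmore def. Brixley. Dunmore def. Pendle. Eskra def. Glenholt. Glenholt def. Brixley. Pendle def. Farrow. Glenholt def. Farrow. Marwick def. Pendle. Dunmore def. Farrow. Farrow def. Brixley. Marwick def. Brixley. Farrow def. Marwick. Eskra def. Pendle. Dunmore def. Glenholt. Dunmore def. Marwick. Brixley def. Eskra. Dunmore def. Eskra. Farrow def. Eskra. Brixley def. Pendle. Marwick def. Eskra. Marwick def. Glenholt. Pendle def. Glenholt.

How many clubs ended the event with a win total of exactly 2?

4

Win totals: Glenholt 2, Eskra 2, Marwick 4, Farrow 3, Brixley 2, Dunmore 6, Pendle 2.
Exactly 2: Glenholt, Eskra, Brixley, Pendle — 4 clubs.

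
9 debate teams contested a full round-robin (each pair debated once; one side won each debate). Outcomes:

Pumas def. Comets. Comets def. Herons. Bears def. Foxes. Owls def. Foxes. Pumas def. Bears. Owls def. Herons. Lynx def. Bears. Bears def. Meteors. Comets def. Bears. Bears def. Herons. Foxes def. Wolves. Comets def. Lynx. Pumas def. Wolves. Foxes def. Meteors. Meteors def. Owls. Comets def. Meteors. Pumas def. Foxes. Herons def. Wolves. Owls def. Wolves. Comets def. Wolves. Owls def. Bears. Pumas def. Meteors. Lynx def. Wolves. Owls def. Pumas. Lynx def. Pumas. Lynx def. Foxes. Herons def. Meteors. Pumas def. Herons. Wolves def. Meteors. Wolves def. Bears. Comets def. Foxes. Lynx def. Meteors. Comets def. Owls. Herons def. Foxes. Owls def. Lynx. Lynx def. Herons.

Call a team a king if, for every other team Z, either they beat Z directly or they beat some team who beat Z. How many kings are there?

Comets reaches everyone (king).
Herons cannot reach Comets, Lynx, Pumas in two steps.
Lynx reaches everyone (king).
Owls reaches everyone (king).
Bears cannot reach Comets, Lynx, Pumas in two steps.
Meteors cannot reach Comets in two steps.
Foxes cannot reach Comets, Herons, Lynx, Pumas in two steps.
Pumas reaches everyone (king).
Wolves cannot reach Comets, Lynx, Pumas in two steps.
Kings: Comets, Lynx, Owls, Pumas — 4.

4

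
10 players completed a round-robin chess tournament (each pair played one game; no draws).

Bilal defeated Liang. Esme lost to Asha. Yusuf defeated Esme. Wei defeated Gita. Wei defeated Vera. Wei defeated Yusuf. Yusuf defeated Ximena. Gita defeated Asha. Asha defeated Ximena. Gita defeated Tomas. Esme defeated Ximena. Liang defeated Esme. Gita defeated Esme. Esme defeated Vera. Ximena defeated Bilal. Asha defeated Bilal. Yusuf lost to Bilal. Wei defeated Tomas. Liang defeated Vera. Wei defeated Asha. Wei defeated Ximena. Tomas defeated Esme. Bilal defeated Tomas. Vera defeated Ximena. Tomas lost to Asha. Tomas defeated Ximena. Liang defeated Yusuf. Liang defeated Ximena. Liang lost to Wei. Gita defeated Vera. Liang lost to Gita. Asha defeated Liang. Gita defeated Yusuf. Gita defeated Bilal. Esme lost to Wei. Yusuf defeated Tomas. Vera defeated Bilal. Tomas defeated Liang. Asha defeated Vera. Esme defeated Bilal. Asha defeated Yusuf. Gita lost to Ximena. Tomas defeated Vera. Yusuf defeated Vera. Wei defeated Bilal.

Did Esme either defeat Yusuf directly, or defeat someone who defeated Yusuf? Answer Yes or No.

Yes

Esme did not beat Yusuf directly.
Esme beat Ximena, Vera, Bilal. Of those, Bilal beat Yusuf.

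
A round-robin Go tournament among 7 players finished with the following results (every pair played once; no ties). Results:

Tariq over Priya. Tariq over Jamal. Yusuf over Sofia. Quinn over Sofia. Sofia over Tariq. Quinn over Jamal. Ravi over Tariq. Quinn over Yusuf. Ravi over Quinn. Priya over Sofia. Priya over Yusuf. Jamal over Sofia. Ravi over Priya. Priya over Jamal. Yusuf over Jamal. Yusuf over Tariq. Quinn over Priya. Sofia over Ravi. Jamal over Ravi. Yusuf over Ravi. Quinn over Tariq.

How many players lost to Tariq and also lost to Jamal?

0

Tariq beat: Jamal, Priya.
Jamal beat: Ravi, Sofia.
No one was beaten by both.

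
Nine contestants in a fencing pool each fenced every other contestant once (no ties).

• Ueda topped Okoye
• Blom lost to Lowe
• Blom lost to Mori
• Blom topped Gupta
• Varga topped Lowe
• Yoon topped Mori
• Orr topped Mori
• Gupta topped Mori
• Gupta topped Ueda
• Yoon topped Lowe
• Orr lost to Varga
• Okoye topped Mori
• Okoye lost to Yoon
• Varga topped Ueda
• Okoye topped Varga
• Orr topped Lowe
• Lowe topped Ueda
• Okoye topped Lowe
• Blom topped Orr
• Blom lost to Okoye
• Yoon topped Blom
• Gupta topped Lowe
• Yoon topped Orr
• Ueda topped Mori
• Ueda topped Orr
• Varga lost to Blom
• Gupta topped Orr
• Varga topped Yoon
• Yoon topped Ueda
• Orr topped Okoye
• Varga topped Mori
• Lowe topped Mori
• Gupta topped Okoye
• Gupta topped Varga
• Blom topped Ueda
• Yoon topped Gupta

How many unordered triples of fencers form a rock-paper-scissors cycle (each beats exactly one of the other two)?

Win totals: Lowe 3, Varga 5, Okoye 4, Orr 3, Gupta 6, Yoon 7, Ueda 3, Mori 1, Blom 4.
A fencer with w wins dominates both others in C(w,2) triples; summing gives 3 + 10 + 6 + 3 + 15 + 21 + 3 + 0 + 6 = 67 transitive triples.
Total triples C(9,3) = 84, so cyclic triples = 84 − 67 = 17.

17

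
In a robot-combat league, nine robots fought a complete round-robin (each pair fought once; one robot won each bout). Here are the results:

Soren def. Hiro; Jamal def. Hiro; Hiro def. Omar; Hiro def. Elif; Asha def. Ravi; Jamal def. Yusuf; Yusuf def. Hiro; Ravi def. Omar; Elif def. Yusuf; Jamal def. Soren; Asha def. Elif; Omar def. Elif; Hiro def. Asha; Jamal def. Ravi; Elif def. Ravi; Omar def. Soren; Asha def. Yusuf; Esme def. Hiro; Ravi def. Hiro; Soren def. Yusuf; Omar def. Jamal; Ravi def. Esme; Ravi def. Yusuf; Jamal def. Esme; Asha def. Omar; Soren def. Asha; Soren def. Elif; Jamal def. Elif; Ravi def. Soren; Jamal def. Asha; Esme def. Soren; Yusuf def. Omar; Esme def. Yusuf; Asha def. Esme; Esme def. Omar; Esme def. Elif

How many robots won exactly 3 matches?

Win totals: Asha 5, Elif 2, Esme 5, Omar 3, Jamal 7, Soren 4, Yusuf 2, Ravi 5, Hiro 3.
Exactly 3: Omar, Hiro — 2 robots.

2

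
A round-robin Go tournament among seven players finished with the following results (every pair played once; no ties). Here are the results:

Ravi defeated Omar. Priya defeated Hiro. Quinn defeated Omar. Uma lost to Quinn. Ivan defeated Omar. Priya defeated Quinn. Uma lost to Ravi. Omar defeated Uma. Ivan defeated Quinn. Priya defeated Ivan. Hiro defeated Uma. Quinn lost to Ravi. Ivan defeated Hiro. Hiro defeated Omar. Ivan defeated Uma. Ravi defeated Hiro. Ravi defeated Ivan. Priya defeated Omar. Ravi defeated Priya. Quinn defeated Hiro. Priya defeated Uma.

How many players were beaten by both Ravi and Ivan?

Ravi beat: Priya, Uma, Quinn, Ivan, Hiro, Omar.
Ivan beat: Uma, Quinn, Hiro, Omar.
Both beat: Uma, Quinn, Hiro, Omar — 4.

4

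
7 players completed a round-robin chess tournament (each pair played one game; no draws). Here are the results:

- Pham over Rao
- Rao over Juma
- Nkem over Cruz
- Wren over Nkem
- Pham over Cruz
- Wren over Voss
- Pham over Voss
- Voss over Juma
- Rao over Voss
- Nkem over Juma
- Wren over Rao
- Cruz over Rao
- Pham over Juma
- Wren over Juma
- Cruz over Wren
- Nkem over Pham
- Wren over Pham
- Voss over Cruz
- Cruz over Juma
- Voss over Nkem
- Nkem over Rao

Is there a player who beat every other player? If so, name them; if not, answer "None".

Highest win total is Wren with 5 (out of 6 possible).
Wren lost to Cruz, so no player went undefeated.

None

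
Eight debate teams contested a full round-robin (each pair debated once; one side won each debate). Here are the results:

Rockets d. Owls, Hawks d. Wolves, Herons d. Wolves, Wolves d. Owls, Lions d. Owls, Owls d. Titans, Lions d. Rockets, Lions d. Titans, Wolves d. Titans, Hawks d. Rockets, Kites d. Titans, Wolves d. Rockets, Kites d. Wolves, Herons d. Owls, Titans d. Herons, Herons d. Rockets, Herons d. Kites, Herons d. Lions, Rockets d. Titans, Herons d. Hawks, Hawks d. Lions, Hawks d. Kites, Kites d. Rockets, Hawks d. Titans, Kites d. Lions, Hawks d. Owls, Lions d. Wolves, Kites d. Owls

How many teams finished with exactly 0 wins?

Win totals: Kites 5, Hawks 6, Titans 1, Wolves 3, Lions 4, Rockets 2, Herons 6, Owls 1.
No team has exactly 0 wins.

0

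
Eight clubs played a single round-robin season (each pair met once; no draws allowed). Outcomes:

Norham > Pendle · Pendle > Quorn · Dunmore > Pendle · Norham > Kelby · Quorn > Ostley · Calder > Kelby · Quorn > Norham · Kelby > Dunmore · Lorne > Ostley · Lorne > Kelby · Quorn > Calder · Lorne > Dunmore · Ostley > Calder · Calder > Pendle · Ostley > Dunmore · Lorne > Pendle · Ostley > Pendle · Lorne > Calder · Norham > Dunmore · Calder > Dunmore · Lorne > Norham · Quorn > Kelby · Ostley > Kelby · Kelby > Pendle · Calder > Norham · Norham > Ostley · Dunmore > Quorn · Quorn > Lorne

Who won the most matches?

Lorne

Win totals: Lorne 6, Dunmore 2, Kelby 2, Quorn 5, Calder 4, Norham 4, Pendle 1, Ostley 4.
Lorne leads with 6 wins (next highest: 5).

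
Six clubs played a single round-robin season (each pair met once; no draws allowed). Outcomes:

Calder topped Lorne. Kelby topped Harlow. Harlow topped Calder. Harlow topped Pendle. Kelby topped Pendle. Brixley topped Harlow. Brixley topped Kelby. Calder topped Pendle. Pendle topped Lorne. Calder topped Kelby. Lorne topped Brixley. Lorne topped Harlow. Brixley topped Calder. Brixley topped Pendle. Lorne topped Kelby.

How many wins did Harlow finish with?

Harlow's results: beat Calder, Pendle; lost to Lorne, Brixley, Kelby.
That is 2 wins.

2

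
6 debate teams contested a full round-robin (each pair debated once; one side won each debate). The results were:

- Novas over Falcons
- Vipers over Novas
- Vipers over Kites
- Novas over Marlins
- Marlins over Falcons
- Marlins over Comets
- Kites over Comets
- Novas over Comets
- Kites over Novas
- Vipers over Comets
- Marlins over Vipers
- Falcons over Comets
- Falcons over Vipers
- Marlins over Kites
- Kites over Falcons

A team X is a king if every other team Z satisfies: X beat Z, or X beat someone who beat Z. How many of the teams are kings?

Marlins reaches everyone (king).
Novas reaches everyone (king).
Vipers reaches everyone (king).
Comets cannot reach Marlins, Novas, Vipers, Kites, Falcons in two steps.
Kites reaches everyone (king).
Falcons cannot reach Marlins in two steps.
Kings: Marlins, Novas, Vipers, Kites — 4.

4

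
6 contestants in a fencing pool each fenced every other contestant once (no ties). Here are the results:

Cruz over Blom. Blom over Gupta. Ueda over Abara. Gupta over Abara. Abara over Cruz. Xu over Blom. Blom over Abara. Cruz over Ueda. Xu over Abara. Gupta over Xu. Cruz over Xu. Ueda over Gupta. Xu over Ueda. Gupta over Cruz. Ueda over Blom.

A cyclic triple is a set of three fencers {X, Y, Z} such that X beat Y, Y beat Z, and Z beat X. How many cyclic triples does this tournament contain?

7

Of the C(6,3) = 20 triples, the cyclic ones are: {Abara, Cruz, Blom}; {Abara, Cruz, Xu}; {Abara, Cruz, Ueda}; {Cruz, Blom, Gupta}; {Cruz, Gupta, Ueda}; {Blom, Gupta, Xu}; {Gupta, Xu, Ueda}.
That is 7.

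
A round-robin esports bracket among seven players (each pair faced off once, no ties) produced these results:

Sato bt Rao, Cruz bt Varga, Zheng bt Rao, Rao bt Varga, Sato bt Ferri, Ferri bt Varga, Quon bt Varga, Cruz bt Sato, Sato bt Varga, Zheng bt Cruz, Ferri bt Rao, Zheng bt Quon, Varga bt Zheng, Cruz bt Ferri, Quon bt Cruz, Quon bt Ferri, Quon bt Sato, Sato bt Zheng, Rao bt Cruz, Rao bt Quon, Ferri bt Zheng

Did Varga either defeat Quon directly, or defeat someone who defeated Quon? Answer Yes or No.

Yes

Varga did not beat Quon directly.
Varga beat Zheng. Of those, Zheng beat Quon.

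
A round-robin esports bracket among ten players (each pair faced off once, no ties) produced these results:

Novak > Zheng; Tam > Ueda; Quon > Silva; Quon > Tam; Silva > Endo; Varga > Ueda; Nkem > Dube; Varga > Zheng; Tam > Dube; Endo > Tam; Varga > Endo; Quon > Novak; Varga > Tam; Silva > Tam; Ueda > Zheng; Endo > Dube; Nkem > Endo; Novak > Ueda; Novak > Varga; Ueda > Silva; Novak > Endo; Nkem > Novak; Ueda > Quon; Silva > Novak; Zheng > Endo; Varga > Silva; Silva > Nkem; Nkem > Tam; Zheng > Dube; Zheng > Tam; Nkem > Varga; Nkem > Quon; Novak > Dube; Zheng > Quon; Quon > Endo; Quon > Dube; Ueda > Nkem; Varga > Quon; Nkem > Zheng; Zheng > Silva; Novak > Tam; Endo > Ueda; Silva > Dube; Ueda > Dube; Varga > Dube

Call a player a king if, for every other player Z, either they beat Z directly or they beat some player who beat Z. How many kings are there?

6

Silva reaches everyone (king).
Nkem reaches everyone (king).
Dube cannot reach Silva, Nkem, Quon, Endo, Zheng, Ueda, Novak, Varga, Tam in two steps.
Quon reaches everyone (king).
Endo cannot reach Novak, Varga in two steps.
Zheng cannot reach Varga in two steps.
Ueda reaches everyone (king).
Novak reaches everyone (king).
Varga reaches everyone (king).
Tam cannot reach Endo, Novak, Varga in two steps.
Kings: Silva, Nkem, Quon, Ueda, Novak, Varga — 6.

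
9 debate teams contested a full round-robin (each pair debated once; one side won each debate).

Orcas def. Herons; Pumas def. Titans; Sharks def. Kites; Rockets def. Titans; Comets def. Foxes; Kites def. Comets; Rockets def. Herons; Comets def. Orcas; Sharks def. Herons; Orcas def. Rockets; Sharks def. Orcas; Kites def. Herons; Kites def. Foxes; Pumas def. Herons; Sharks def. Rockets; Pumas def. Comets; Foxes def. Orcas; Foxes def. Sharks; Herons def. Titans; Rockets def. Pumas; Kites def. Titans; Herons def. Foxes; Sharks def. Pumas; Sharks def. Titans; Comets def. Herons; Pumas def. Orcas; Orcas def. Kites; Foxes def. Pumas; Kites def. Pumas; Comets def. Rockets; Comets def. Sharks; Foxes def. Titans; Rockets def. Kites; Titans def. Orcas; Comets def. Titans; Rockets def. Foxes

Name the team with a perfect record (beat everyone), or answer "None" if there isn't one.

None

Highest win total is Sharks with 6 (out of 8 possible).
Sharks lost to Comets, Foxes, so no team went undefeated.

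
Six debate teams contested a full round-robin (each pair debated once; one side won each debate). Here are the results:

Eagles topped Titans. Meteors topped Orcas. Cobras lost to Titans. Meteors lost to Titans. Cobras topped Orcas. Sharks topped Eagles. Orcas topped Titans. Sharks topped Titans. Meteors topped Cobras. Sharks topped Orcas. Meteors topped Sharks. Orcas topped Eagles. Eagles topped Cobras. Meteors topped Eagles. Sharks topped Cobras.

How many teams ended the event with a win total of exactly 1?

Win totals: Orcas 2, Titans 2, Sharks 4, Meteors 4, Cobras 1, Eagles 2.
Exactly 1: Cobras — 1 team.

1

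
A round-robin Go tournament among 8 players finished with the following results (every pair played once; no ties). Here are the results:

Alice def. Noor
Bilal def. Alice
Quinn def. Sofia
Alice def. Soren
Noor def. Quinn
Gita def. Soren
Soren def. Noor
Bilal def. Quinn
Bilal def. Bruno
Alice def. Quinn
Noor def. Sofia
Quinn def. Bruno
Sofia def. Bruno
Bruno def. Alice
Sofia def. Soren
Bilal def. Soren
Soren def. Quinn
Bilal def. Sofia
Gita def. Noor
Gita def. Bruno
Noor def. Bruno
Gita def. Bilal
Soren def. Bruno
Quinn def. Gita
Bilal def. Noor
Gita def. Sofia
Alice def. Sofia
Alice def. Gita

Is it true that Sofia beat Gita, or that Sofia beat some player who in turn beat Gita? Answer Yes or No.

Sofia did not beat Gita directly.
Sofia beat Bruno, Soren, but each of them lost to Gita. No two-step path.

No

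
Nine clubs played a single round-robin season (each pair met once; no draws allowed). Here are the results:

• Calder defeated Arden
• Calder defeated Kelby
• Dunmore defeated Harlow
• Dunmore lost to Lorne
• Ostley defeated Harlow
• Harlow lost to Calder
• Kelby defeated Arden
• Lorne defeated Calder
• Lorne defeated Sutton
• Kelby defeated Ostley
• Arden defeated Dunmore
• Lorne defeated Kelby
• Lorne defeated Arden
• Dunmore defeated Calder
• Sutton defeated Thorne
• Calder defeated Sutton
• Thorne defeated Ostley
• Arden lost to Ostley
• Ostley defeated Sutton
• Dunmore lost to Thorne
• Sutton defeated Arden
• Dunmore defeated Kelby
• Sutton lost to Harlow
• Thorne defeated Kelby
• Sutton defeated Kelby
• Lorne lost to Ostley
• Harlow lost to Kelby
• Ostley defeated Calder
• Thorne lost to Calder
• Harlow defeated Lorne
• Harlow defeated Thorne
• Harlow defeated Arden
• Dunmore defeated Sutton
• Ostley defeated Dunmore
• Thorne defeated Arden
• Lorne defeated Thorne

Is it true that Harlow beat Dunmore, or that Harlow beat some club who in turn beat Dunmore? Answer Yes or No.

Yes

Harlow did not beat Dunmore directly.
Harlow beat Lorne, Thorne, Arden, Sutton. Of those, Lorne beat Dunmore.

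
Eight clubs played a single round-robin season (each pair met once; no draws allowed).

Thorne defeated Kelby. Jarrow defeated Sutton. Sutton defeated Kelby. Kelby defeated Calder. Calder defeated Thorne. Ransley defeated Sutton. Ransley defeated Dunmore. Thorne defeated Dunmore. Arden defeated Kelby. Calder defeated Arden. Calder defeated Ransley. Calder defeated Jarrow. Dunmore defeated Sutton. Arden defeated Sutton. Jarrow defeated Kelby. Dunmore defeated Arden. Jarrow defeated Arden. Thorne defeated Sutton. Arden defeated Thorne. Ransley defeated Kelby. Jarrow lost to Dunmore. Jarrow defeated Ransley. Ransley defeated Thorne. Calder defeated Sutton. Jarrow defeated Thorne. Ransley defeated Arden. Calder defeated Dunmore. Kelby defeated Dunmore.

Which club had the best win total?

Calder

Win totals: Ransley 5, Calder 6, Dunmore 3, Arden 3, Thorne 3, Kelby 2, Jarrow 5, Sutton 1.
Calder leads with 6 wins (next highest: 5).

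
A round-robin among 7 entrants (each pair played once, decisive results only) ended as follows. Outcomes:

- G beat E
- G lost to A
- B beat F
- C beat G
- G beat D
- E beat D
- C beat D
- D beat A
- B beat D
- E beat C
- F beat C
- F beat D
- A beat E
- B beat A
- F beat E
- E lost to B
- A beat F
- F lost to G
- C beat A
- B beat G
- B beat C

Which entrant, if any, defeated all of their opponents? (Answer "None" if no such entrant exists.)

B has 6 wins out of 6 opponents — a perfect record.

B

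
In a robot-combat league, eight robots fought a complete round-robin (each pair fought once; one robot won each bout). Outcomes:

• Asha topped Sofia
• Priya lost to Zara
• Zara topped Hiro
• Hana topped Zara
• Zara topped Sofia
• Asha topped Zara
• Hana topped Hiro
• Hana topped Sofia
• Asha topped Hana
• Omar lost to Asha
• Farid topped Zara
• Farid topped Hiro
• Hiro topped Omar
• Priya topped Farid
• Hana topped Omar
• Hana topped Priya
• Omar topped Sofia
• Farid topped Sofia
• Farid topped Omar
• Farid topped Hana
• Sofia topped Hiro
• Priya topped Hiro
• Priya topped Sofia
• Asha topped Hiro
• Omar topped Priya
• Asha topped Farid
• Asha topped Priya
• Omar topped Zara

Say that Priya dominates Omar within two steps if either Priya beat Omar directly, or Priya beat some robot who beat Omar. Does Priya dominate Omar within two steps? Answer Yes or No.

Priya did not beat Omar directly.
Priya beat Hiro, Sofia, Farid. Of those, Hiro beat Omar.

Yes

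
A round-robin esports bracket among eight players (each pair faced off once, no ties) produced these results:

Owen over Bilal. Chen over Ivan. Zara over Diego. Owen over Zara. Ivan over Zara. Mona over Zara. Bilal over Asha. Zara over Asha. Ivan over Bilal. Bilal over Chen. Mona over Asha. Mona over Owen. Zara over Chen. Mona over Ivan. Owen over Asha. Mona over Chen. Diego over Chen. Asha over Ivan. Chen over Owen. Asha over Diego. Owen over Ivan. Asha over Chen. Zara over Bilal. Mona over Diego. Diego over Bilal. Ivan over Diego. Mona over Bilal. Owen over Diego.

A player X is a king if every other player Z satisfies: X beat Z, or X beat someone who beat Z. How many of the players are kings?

Mona reaches everyone (king).
Owen cannot reach Mona in two steps.
Zara cannot reach Mona in two steps.
Bilal cannot reach Mona, Zara in two steps.
Ivan cannot reach Mona, Owen in two steps.
Chen cannot reach Mona in two steps.
Asha cannot reach Mona in two steps.
Diego cannot reach Mona, Zara in two steps.
Kings: Mona — 1.

1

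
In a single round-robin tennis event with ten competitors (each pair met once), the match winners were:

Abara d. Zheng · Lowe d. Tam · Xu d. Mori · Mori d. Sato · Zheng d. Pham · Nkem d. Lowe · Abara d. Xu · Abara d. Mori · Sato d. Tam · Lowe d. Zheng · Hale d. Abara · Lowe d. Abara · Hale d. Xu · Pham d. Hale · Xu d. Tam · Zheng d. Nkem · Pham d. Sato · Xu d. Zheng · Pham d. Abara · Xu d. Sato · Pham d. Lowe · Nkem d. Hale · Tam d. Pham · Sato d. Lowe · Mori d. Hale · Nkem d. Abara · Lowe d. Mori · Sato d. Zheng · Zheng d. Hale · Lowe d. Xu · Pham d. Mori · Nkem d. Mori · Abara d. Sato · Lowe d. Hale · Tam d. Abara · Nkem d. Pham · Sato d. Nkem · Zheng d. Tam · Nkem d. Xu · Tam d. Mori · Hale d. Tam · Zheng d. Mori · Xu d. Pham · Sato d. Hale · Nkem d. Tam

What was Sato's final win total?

Sato's results: beat Tam, Hale, Zheng, Lowe, Nkem; lost to Abara, Pham, Xu, Mori.
That is 5 wins.

5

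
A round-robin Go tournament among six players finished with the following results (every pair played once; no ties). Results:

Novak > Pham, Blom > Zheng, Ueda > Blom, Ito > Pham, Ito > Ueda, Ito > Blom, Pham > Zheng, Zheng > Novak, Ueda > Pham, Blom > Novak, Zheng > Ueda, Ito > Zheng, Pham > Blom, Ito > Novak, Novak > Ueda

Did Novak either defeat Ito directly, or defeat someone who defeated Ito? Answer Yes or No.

No

Novak did not beat Ito directly.
Novak beat Pham, Ueda, but each of them lost to Ito. No two-step path.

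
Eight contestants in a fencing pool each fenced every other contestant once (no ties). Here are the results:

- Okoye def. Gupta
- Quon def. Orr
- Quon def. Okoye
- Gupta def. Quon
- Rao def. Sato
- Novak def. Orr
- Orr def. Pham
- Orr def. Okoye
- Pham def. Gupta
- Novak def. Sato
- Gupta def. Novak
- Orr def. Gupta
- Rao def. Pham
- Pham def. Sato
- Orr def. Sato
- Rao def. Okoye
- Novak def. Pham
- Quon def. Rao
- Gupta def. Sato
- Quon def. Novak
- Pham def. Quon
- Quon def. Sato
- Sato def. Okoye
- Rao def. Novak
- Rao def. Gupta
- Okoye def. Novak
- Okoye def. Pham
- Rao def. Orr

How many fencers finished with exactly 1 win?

1

Win totals: Okoye 3, Quon 5, Orr 4, Sato 1, Gupta 3, Pham 3, Novak 3, Rao 6.
Exactly 1: Sato — 1 fencer.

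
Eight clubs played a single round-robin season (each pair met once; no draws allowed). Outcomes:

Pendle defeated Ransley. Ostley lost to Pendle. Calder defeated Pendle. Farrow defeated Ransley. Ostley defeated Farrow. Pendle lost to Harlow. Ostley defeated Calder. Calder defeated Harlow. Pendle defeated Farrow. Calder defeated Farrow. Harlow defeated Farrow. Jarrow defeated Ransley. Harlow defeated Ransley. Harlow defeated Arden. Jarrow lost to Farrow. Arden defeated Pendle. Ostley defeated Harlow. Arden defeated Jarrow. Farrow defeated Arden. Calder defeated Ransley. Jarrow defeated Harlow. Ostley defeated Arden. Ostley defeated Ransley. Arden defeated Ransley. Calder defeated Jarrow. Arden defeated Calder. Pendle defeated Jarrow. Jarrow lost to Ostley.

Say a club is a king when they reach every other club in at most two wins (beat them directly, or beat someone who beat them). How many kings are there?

5

Calder reaches everyone (king).
Harlow reaches everyone (king).
Jarrow cannot reach Calder, Ostley in two steps.
Arden reaches everyone (king).
Ostley reaches everyone (king).
Ransley cannot reach Calder, Harlow, Jarrow, Arden, Ostley, Farrow, Pendle in two steps.
Farrow cannot reach Ostley in two steps.
Pendle reaches everyone (king).
Kings: Calder, Harlow, Arden, Ostley, Pendle — 5.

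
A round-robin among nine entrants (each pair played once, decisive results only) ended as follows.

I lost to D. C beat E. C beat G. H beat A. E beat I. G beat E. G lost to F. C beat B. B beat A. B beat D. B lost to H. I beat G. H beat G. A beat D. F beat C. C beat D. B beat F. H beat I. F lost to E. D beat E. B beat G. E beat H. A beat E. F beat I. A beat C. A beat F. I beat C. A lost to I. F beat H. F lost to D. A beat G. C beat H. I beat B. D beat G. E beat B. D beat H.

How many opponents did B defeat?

B's results: beat A, D, F, G; lost to C, E, H, I.
That is 4 wins.

4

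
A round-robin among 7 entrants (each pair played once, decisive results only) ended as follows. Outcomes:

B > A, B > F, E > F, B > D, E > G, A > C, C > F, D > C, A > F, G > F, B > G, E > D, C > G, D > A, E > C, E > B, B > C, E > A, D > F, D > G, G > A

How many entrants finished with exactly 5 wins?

Win totals: A 2, B 5, C 2, D 4, E 6, F 0, G 2.
Exactly 5: B — 1 entrant.

1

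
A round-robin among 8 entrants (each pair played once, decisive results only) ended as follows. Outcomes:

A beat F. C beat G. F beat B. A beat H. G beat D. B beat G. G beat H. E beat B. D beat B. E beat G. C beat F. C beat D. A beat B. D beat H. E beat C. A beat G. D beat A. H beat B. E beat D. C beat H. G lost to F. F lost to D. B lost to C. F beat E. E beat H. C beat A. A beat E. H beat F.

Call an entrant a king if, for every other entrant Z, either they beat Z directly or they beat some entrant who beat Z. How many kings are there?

A reaches everyone (king).
B cannot reach A, C, E, F in two steps.
C reaches everyone (king).
D cannot reach C in two steps.
E reaches everyone (king).
F cannot reach A in two steps.
G cannot reach C, E in two steps.
H cannot reach A, C, D in two steps.
Kings: A, C, E — 3.

3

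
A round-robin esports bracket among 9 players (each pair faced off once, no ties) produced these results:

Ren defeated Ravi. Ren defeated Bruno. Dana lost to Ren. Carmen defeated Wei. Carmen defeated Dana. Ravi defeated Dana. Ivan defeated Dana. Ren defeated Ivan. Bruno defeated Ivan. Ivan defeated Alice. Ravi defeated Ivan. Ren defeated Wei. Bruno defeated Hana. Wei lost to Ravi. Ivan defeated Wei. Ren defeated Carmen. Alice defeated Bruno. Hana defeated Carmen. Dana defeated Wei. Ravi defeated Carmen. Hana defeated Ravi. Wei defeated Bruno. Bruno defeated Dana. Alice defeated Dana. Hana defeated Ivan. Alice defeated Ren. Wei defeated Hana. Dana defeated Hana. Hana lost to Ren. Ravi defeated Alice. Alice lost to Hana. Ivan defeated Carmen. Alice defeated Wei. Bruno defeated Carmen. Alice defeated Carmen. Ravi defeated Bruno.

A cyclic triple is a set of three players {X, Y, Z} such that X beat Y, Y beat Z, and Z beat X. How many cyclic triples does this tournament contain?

17

Win totals: Alice 5, Ravi 6, Hana 4, Carmen 2, Wei 2, Ivan 4, Ren 7, Bruno 4, Dana 2.
A player with w wins dominates both others in C(w,2) triples; summing gives 10 + 15 + 6 + 1 + 1 + 6 + 21 + 6 + 1 = 67 transitive triples.
Total triples C(9,3) = 84, so cyclic triples = 84 − 67 = 17.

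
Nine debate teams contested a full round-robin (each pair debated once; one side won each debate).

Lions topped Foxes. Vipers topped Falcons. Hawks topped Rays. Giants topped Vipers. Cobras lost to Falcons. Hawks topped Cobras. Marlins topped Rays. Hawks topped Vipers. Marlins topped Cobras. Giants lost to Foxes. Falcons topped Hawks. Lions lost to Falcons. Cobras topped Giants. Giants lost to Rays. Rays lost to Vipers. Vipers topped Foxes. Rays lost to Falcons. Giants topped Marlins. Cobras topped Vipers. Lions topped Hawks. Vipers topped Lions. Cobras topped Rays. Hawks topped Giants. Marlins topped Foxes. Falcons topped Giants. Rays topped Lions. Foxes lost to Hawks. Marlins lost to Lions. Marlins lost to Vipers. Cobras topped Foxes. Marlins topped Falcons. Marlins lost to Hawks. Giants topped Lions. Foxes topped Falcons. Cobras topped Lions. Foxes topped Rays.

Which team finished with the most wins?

Hawks

Win totals: Falcons 5, Cobras 5, Lions 3, Marlins 4, Vipers 5, Rays 2, Hawks 6, Giants 3, Foxes 3.
Hawks leads with 6 wins (next highest: 5).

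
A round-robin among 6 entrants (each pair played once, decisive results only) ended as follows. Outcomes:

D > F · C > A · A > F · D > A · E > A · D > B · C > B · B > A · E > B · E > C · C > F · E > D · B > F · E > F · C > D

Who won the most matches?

E

Win totals: A 1, B 2, C 4, D 3, E 5, F 0.
E leads with 5 wins (next highest: 4).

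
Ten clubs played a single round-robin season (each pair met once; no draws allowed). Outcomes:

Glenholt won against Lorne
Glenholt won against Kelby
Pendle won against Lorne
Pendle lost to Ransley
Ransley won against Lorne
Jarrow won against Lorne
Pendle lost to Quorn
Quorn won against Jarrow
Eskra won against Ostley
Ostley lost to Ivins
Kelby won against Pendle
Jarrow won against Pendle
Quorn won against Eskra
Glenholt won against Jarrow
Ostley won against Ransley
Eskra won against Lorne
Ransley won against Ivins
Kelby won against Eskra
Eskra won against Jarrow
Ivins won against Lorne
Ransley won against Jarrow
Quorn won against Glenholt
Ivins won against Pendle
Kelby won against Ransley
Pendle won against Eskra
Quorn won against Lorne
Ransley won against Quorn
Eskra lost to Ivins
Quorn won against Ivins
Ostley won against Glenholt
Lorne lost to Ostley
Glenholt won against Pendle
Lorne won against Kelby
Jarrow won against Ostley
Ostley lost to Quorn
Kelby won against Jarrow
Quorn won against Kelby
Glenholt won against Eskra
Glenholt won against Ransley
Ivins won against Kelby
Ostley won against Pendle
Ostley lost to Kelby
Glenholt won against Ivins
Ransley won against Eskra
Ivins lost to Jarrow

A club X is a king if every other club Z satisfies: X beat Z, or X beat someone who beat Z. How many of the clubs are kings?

Eskra cannot reach Quorn in two steps.
Quorn reaches everyone (king).
Ransley reaches everyone (king).
Ivins cannot reach Quorn in two steps.
Jarrow cannot reach Quorn in two steps.
Ostley reaches everyone (king).
Glenholt reaches everyone (king).
Lorne cannot reach Quorn, Ivins, Glenholt in two steps.
Pendle cannot reach Quorn, Ransley, Ivins, Glenholt in two steps.
Kelby reaches everyone (king).
Kings: Quorn, Ransley, Ostley, Glenholt, Kelby — 5.

5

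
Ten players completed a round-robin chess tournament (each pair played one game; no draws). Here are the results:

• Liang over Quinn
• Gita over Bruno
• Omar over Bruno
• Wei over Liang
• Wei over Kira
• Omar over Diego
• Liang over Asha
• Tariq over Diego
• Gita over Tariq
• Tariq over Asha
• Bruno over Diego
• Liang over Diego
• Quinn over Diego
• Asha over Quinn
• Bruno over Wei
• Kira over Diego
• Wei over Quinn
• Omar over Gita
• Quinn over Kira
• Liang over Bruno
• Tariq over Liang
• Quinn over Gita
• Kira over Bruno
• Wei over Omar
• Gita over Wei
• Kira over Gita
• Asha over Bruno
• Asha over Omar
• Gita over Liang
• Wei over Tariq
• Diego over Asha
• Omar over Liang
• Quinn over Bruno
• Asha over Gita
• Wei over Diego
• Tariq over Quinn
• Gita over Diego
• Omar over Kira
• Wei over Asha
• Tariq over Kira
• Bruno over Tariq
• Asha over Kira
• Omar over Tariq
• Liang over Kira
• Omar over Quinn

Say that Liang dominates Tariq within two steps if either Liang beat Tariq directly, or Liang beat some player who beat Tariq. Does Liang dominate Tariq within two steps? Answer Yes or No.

Liang did not beat Tariq directly.
Liang beat Quinn, Kira, Asha, Diego, Bruno. Of those, Bruno beat Tariq.

Yes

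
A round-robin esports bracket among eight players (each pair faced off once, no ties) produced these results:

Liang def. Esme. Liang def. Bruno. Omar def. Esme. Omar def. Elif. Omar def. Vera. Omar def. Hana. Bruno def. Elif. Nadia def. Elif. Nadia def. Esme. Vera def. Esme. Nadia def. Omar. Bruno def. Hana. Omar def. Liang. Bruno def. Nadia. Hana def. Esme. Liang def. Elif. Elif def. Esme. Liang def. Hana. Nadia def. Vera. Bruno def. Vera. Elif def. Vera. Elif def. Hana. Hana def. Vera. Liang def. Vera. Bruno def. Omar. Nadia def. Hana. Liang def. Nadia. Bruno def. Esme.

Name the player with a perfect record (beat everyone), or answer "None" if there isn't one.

None

Highest win total is Liang with 6 (out of 7 possible).
Liang lost to Omar, so no player went undefeated.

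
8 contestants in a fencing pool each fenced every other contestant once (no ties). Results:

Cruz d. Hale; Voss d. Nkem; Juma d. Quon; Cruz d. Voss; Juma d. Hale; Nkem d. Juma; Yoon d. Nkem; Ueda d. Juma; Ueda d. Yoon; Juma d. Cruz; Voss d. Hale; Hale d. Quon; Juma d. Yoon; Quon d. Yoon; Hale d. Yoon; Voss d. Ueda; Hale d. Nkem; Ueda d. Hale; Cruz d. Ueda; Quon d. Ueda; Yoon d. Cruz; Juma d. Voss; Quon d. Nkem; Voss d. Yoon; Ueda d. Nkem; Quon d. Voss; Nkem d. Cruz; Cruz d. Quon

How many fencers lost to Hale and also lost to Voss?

Hale beat: Quon, Nkem, Yoon.
Voss beat: Hale, Nkem, Yoon, Ueda.
Both beat: Nkem, Yoon — 2.

2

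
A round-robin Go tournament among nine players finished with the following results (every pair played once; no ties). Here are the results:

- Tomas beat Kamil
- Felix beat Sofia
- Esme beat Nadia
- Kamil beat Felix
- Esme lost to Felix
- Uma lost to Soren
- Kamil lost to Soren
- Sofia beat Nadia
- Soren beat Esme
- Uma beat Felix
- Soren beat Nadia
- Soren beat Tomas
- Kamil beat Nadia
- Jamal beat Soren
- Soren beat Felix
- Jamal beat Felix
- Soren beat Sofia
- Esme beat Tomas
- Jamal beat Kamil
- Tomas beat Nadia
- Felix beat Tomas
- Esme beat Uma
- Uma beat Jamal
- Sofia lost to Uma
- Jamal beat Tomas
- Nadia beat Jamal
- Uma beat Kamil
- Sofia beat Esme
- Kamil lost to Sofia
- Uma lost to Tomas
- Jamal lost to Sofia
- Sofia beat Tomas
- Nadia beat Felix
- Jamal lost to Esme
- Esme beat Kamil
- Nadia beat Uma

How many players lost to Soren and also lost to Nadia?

2

Soren beat: Sofia, Nadia, Esme, Felix, Uma, Kamil, Tomas.
Nadia beat: Jamal, Felix, Uma.
Both beat: Felix, Uma — 2.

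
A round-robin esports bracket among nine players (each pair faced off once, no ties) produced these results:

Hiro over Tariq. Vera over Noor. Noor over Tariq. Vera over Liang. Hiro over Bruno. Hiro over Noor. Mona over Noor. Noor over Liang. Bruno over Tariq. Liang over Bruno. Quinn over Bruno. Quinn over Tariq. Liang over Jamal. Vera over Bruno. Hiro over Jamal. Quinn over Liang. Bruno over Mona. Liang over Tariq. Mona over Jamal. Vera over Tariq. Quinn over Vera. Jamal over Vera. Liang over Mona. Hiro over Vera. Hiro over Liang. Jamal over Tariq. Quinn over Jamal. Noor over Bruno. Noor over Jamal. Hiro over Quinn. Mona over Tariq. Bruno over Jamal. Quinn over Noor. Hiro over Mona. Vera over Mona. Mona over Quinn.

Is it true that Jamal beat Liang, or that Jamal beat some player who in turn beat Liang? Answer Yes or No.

Jamal did not beat Liang directly.
Jamal beat Vera, Tariq. Of those, Vera beat Liang.

Yes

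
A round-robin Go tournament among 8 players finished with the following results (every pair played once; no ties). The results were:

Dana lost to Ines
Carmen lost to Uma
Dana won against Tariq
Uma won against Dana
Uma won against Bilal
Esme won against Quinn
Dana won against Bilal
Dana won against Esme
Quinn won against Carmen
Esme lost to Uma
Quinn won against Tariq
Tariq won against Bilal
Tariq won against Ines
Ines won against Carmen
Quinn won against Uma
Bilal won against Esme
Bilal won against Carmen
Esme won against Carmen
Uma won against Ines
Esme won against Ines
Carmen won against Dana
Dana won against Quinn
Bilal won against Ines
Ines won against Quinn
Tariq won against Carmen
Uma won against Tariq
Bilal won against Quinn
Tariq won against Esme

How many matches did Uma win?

6

Uma's results: beat Bilal, Carmen, Ines, Tariq, Esme, Dana; lost to Quinn.
That is 6 wins.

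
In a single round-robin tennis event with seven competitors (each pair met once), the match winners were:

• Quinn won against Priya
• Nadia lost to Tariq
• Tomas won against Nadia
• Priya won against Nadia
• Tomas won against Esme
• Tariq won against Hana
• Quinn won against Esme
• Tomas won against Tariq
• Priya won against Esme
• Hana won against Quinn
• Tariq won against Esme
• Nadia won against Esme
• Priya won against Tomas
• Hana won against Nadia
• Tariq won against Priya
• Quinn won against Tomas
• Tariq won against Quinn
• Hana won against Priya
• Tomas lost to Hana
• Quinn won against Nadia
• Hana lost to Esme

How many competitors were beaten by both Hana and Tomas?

1

Hana beat: Quinn, Tomas, Nadia, Priya.
Tomas beat: Tariq, Esme, Nadia.
Both beat: Nadia — 1.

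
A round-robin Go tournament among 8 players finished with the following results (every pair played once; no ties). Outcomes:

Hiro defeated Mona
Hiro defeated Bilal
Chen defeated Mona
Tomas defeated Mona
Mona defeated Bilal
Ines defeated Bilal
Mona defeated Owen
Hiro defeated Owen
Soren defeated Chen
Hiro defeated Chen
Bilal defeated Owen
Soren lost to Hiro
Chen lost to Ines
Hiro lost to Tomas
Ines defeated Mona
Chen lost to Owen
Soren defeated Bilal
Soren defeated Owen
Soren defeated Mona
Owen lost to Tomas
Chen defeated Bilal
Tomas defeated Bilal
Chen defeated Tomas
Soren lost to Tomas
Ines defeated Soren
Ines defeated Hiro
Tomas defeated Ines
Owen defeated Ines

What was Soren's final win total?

Soren's results: beat Owen, Bilal, Chen, Mona; lost to Hiro, Ines, Tomas.
That is 4 wins.

4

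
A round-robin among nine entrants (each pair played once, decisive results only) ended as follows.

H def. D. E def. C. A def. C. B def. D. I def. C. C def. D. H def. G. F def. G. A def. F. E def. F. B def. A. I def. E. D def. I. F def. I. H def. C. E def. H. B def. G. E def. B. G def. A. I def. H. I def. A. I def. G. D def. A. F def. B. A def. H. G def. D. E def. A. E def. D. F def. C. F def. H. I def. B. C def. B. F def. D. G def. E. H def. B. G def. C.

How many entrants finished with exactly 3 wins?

Win totals: A 3, B 3, C 2, D 2, E 6, F 6, G 4, H 4, I 6.
Exactly 3: A, B — 2 entrants.

2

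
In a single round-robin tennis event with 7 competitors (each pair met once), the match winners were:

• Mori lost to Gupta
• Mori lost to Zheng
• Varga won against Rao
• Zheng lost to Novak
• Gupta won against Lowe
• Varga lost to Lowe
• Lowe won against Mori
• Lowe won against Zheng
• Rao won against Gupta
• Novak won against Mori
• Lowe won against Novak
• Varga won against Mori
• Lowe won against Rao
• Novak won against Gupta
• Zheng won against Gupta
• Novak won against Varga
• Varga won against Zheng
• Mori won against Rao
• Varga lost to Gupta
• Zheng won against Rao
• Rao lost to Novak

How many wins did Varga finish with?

3

Varga's results: beat Mori, Rao, Zheng; lost to Lowe, Gupta, Novak.
That is 3 wins.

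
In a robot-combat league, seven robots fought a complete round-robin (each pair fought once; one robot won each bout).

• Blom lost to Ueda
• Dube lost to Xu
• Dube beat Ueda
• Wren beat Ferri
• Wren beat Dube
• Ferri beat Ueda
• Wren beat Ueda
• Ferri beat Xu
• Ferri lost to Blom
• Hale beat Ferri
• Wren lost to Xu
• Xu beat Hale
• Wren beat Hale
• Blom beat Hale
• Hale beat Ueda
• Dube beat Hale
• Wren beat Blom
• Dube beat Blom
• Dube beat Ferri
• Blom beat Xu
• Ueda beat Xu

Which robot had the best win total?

Wren

Win totals: Blom 3, Hale 2, Xu 3, Wren 5, Ferri 2, Ueda 2, Dube 4.
Wren leads with 5 wins (next highest: 4).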